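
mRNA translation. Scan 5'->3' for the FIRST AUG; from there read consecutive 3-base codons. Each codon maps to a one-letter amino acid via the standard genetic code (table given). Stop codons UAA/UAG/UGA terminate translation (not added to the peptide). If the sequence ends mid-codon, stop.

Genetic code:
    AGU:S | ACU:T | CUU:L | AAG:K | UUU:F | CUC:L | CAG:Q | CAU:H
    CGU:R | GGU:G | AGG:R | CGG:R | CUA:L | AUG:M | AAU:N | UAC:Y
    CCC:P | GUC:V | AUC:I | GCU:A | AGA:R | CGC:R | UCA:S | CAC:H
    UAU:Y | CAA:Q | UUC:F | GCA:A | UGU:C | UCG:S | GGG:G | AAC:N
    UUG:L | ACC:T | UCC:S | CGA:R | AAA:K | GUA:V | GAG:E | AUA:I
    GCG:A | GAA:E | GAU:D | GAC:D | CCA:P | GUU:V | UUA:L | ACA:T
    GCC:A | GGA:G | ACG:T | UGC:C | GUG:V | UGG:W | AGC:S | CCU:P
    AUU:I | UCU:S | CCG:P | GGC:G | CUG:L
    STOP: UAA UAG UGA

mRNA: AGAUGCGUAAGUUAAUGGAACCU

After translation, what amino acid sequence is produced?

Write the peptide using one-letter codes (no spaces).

start AUG at pos 2
pos 2: AUG -> M; peptide=M
pos 5: CGU -> R; peptide=MR
pos 8: AAG -> K; peptide=MRK
pos 11: UUA -> L; peptide=MRKL
pos 14: AUG -> M; peptide=MRKLM
pos 17: GAA -> E; peptide=MRKLME
pos 20: CCU -> P; peptide=MRKLMEP
pos 23: only 0 nt remain (<3), stop (end of mRNA)

Answer: MRKLMEP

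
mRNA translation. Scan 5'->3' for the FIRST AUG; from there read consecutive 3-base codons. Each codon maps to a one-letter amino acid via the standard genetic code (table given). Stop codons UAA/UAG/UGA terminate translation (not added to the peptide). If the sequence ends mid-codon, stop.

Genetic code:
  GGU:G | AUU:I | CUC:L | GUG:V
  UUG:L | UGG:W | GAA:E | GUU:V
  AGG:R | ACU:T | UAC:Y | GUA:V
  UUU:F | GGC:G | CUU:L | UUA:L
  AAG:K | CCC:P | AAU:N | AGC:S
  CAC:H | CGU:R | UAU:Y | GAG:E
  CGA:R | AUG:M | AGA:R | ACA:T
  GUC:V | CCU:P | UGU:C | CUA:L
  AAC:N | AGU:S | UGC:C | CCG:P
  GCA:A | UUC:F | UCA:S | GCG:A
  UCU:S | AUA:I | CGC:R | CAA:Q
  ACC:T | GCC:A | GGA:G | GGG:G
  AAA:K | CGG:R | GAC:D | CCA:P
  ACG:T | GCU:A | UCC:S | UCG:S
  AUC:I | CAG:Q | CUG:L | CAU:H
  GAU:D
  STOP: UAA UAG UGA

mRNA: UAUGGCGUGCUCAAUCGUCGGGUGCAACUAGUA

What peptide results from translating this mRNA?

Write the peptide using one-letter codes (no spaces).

start AUG at pos 1
pos 1: AUG -> M; peptide=M
pos 4: GCG -> A; peptide=MA
pos 7: UGC -> C; peptide=MAC
pos 10: UCA -> S; peptide=MACS
pos 13: AUC -> I; peptide=MACSI
pos 16: GUC -> V; peptide=MACSIV
pos 19: GGG -> G; peptide=MACSIVG
pos 22: UGC -> C; peptide=MACSIVGC
pos 25: AAC -> N; peptide=MACSIVGCN
pos 28: UAG -> STOP

Answer: MACSIVGCN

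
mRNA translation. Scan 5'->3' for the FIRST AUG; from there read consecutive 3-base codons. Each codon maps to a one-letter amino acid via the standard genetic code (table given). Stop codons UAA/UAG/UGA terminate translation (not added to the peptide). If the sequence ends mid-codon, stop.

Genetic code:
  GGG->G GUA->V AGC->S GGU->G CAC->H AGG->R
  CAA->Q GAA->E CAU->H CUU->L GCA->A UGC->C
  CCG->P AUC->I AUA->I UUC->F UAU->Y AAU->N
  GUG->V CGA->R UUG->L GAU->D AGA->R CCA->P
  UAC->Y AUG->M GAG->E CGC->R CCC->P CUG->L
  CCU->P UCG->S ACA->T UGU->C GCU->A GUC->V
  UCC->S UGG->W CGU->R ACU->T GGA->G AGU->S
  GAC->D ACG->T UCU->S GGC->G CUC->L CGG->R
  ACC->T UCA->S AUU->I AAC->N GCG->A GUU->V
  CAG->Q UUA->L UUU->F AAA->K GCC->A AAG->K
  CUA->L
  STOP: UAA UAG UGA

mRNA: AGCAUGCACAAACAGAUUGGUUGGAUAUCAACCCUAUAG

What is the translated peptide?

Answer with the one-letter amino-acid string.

start AUG at pos 3
pos 3: AUG -> M; peptide=M
pos 6: CAC -> H; peptide=MH
pos 9: AAA -> K; peptide=MHK
pos 12: CAG -> Q; peptide=MHKQ
pos 15: AUU -> I; peptide=MHKQI
pos 18: GGU -> G; peptide=MHKQIG
pos 21: UGG -> W; peptide=MHKQIGW
pos 24: AUA -> I; peptide=MHKQIGWI
pos 27: UCA -> S; peptide=MHKQIGWIS
pos 30: ACC -> T; peptide=MHKQIGWIST
pos 33: CUA -> L; peptide=MHKQIGWISTL
pos 36: UAG -> STOP

Answer: MHKQIGWISTL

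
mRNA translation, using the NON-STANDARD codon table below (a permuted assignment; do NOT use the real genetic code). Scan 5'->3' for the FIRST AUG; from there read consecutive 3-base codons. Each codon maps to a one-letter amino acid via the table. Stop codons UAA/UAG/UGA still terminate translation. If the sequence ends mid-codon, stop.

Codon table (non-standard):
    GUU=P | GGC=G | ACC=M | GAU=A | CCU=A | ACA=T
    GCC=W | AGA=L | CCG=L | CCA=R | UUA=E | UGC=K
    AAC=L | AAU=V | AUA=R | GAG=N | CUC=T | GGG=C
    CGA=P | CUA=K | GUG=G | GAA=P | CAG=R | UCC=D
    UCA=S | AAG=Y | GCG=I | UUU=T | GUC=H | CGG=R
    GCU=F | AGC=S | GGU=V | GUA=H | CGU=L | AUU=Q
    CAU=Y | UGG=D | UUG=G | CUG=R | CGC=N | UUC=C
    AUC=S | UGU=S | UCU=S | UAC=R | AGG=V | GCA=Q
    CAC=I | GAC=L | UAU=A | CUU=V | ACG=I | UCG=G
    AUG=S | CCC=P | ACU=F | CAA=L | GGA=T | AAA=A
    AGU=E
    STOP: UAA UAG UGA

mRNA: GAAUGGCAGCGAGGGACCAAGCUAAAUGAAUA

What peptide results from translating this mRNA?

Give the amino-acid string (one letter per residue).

start AUG at pos 2
pos 2: AUG -> S; peptide=S
pos 5: GCA -> Q; peptide=SQ
pos 8: GCG -> I; peptide=SQI
pos 11: AGG -> V; peptide=SQIV
pos 14: GAC -> L; peptide=SQIVL
pos 17: CAA -> L; peptide=SQIVLL
pos 20: GCU -> F; peptide=SQIVLLF
pos 23: AAA -> A; peptide=SQIVLLFA
pos 26: UGA -> STOP

Answer: SQIVLLFA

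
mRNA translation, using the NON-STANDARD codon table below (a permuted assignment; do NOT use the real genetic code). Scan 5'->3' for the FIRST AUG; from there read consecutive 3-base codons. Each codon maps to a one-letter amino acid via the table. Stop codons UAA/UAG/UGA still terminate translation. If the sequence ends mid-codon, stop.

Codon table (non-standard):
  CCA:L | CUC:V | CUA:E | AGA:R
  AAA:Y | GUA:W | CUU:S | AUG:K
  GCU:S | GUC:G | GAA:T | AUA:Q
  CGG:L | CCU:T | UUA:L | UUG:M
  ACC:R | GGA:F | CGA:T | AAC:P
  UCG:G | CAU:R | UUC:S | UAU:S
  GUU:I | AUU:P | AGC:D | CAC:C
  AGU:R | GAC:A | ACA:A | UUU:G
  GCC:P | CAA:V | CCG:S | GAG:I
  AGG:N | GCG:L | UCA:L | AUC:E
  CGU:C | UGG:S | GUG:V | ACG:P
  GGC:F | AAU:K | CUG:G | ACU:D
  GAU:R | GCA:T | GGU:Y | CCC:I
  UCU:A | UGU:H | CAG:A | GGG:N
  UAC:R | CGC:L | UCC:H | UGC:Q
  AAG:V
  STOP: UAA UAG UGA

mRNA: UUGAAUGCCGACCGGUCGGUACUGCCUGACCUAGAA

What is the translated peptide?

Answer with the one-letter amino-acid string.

Answer: KSRYLRQGR

Derivation:
start AUG at pos 4
pos 4: AUG -> K; peptide=K
pos 7: CCG -> S; peptide=KS
pos 10: ACC -> R; peptide=KSR
pos 13: GGU -> Y; peptide=KSRY
pos 16: CGG -> L; peptide=KSRYL
pos 19: UAC -> R; peptide=KSRYLR
pos 22: UGC -> Q; peptide=KSRYLRQ
pos 25: CUG -> G; peptide=KSRYLRQG
pos 28: ACC -> R; peptide=KSRYLRQGR
pos 31: UAG -> STOP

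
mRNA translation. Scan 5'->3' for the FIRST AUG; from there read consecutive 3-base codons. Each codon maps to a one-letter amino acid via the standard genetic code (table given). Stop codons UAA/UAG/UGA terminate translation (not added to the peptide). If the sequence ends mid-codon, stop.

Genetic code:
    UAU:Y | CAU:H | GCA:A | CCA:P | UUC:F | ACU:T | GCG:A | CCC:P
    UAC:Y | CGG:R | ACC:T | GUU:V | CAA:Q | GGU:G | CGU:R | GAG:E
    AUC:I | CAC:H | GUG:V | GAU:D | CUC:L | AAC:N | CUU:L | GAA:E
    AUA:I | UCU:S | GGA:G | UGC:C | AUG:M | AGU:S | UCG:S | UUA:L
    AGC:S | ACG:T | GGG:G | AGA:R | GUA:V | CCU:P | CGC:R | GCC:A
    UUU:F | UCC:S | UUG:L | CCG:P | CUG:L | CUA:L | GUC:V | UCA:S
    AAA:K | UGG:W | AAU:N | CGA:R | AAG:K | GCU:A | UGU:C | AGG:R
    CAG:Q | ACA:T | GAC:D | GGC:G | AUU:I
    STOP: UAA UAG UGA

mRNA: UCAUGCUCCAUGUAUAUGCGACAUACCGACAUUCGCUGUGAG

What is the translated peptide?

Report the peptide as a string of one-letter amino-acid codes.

Answer: MLHVYATYRHSL

Derivation:
start AUG at pos 2
pos 2: AUG -> M; peptide=M
pos 5: CUC -> L; peptide=ML
pos 8: CAU -> H; peptide=MLH
pos 11: GUA -> V; peptide=MLHV
pos 14: UAU -> Y; peptide=MLHVY
pos 17: GCG -> A; peptide=MLHVYA
pos 20: ACA -> T; peptide=MLHVYAT
pos 23: UAC -> Y; peptide=MLHVYATY
pos 26: CGA -> R; peptide=MLHVYATYR
pos 29: CAU -> H; peptide=MLHVYATYRH
pos 32: UCG -> S; peptide=MLHVYATYRHS
pos 35: CUG -> L; peptide=MLHVYATYRHSL
pos 38: UGA -> STOP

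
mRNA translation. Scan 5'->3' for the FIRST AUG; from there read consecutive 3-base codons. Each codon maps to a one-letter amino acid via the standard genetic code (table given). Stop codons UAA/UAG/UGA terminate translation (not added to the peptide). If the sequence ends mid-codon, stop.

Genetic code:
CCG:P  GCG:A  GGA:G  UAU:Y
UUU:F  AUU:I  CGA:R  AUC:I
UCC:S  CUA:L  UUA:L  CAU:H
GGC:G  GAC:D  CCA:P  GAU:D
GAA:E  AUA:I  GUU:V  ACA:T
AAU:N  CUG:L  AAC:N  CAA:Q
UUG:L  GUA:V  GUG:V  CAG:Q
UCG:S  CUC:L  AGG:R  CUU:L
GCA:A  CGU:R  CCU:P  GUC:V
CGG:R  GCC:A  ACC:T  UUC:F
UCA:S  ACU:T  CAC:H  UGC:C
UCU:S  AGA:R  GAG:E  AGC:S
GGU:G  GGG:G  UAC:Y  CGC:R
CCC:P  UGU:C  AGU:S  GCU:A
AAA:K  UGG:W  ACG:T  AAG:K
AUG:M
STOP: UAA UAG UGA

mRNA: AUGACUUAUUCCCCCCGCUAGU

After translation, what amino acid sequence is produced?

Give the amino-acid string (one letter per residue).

start AUG at pos 0
pos 0: AUG -> M; peptide=M
pos 3: ACU -> T; peptide=MT
pos 6: UAU -> Y; peptide=MTY
pos 9: UCC -> S; peptide=MTYS
pos 12: CCC -> P; peptide=MTYSP
pos 15: CGC -> R; peptide=MTYSPR
pos 18: UAG -> STOP

Answer: MTYSPR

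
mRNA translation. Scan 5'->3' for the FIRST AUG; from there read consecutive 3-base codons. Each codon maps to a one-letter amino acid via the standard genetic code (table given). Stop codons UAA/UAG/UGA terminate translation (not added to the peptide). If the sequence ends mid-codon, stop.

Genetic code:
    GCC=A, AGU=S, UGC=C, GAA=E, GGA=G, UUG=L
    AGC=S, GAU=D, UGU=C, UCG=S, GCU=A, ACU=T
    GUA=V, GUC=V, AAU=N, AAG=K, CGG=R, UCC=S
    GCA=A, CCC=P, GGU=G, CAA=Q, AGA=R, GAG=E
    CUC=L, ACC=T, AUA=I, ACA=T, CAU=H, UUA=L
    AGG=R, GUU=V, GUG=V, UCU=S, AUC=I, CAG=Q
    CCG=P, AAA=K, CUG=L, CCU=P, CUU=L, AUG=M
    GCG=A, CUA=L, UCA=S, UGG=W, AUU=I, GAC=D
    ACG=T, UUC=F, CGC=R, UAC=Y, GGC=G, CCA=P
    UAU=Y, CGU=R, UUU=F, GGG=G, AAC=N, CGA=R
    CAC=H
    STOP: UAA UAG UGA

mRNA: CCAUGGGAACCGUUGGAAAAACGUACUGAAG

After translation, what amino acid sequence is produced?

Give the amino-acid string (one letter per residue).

Answer: MGTVGKTY

Derivation:
start AUG at pos 2
pos 2: AUG -> M; peptide=M
pos 5: GGA -> G; peptide=MG
pos 8: ACC -> T; peptide=MGT
pos 11: GUU -> V; peptide=MGTV
pos 14: GGA -> G; peptide=MGTVG
pos 17: AAA -> K; peptide=MGTVGK
pos 20: ACG -> T; peptide=MGTVGKT
pos 23: UAC -> Y; peptide=MGTVGKTY
pos 26: UGA -> STOP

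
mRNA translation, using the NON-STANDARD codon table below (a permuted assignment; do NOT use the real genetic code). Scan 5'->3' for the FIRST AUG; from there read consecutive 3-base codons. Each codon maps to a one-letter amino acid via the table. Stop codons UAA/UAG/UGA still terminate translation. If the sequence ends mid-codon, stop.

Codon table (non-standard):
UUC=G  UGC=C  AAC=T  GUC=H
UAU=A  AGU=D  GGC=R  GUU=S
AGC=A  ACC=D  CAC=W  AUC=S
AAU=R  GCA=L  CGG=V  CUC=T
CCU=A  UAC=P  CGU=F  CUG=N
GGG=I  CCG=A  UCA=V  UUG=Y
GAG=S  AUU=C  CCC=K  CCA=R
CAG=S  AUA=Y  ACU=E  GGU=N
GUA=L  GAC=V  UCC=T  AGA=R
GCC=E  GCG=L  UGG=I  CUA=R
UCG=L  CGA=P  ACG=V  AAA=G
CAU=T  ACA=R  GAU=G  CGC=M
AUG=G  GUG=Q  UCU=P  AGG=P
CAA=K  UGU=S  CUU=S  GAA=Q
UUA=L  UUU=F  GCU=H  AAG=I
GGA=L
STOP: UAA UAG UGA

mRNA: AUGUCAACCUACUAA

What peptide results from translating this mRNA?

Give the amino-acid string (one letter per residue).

Answer: GVDP

Derivation:
start AUG at pos 0
pos 0: AUG -> G; peptide=G
pos 3: UCA -> V; peptide=GV
pos 6: ACC -> D; peptide=GVD
pos 9: UAC -> P; peptide=GVDP
pos 12: UAA -> STOP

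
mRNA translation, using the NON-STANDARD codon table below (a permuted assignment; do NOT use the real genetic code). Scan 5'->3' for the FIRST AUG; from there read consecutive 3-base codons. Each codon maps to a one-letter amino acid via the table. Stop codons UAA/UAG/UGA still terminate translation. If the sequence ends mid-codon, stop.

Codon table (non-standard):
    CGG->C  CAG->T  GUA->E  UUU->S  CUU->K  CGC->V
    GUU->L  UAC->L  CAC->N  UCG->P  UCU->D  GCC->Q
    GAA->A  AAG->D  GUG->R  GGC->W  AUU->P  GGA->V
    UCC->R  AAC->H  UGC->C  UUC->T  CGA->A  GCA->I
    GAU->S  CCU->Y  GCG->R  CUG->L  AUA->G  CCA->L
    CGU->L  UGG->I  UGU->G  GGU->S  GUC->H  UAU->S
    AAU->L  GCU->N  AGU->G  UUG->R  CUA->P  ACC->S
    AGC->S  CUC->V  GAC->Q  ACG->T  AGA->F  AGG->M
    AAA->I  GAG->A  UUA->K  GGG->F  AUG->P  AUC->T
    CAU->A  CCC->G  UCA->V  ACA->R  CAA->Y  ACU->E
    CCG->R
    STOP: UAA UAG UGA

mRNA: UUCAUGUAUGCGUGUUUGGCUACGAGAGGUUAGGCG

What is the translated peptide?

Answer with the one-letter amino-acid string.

Answer: PSRGRNTFS

Derivation:
start AUG at pos 3
pos 3: AUG -> P; peptide=P
pos 6: UAU -> S; peptide=PS
pos 9: GCG -> R; peptide=PSR
pos 12: UGU -> G; peptide=PSRG
pos 15: UUG -> R; peptide=PSRGR
pos 18: GCU -> N; peptide=PSRGRN
pos 21: ACG -> T; peptide=PSRGRNT
pos 24: AGA -> F; peptide=PSRGRNTF
pos 27: GGU -> S; peptide=PSRGRNTFS
pos 30: UAG -> STOP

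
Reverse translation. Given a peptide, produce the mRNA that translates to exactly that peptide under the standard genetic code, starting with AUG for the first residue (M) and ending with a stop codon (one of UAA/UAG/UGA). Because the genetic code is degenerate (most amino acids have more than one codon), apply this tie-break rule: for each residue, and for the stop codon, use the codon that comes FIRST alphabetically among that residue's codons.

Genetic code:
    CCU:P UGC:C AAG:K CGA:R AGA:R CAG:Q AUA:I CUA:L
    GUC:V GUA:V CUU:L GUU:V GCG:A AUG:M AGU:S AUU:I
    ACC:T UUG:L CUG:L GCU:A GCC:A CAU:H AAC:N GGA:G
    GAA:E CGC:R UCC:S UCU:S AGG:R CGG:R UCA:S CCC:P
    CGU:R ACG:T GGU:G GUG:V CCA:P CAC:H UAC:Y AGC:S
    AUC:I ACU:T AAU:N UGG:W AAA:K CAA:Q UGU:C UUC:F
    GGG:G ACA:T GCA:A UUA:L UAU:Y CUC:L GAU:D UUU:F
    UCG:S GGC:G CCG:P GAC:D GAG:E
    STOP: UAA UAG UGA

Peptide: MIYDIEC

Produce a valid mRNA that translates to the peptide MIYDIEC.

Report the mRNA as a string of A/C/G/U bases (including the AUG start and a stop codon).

residue 1: M -> AUG (start codon)
residue 2: I codons sorted = AUA,AUC,AUU -> pick first = AUA
residue 3: Y codons sorted = UAC,UAU -> pick first = UAC
residue 4: D codons sorted = GAC,GAU -> pick first = GAC
residue 5: I codons sorted = AUA,AUC,AUU -> pick first = AUA
residue 6: E codons sorted = GAA,GAG -> pick first = GAA
residue 7: C codons sorted = UGC,UGU -> pick first = UGC
terminator: stop codons sorted = UAA,UAG,UGA -> pick first = UAA

Answer: mRNA: AUGAUAUACGACAUAGAAUGCUAA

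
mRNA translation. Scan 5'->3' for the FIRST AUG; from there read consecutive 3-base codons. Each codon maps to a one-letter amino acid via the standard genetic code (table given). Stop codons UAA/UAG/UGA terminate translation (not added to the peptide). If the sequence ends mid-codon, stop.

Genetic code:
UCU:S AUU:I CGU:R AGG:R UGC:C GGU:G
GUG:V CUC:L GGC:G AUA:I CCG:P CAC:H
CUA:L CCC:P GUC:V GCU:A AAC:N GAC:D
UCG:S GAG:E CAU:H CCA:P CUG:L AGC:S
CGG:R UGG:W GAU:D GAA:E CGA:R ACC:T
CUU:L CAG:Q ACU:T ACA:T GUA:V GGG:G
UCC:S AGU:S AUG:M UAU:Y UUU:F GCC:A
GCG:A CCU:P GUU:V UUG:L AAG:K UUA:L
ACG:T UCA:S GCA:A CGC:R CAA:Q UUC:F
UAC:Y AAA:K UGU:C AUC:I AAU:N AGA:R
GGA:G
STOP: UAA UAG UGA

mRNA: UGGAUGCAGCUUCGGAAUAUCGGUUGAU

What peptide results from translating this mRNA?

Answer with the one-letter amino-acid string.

start AUG at pos 3
pos 3: AUG -> M; peptide=M
pos 6: CAG -> Q; peptide=MQ
pos 9: CUU -> L; peptide=MQL
pos 12: CGG -> R; peptide=MQLR
pos 15: AAU -> N; peptide=MQLRN
pos 18: AUC -> I; peptide=MQLRNI
pos 21: GGU -> G; peptide=MQLRNIG
pos 24: UGA -> STOP

Answer: MQLRNIG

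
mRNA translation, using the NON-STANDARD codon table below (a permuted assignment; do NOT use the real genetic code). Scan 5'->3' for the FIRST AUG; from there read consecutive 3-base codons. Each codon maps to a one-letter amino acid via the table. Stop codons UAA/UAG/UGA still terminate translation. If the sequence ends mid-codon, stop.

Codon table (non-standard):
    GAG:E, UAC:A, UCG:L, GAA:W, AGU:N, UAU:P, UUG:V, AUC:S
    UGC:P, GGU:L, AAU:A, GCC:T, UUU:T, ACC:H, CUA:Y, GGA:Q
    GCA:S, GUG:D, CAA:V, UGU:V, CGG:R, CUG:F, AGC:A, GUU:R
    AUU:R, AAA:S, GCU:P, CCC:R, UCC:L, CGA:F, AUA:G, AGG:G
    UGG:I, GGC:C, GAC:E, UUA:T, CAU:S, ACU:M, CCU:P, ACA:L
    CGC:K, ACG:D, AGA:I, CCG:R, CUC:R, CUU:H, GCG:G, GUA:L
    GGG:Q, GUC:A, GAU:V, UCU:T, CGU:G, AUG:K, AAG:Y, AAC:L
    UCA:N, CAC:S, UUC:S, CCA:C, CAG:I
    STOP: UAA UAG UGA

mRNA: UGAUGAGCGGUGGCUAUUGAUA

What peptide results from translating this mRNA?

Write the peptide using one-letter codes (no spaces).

Answer: KALCP

Derivation:
start AUG at pos 2
pos 2: AUG -> K; peptide=K
pos 5: AGC -> A; peptide=KA
pos 8: GGU -> L; peptide=KAL
pos 11: GGC -> C; peptide=KALC
pos 14: UAU -> P; peptide=KALCP
pos 17: UGA -> STOP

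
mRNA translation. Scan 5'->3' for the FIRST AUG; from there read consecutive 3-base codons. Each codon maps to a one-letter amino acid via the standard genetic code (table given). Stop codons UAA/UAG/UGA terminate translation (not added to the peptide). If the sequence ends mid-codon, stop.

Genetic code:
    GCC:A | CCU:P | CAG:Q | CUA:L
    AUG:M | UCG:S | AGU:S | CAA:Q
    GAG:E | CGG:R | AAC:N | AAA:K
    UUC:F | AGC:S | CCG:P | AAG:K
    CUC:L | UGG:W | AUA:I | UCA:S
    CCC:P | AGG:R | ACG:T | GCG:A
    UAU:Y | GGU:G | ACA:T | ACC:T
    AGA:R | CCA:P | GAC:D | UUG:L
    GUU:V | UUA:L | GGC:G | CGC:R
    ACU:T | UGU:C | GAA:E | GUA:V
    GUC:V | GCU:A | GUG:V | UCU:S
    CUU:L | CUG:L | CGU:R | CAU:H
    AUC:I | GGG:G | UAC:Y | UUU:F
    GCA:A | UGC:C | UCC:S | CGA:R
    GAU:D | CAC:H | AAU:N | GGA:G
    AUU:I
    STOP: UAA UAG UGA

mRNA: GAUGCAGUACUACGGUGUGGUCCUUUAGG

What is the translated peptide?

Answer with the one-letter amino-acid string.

Answer: MQYYGVVL

Derivation:
start AUG at pos 1
pos 1: AUG -> M; peptide=M
pos 4: CAG -> Q; peptide=MQ
pos 7: UAC -> Y; peptide=MQY
pos 10: UAC -> Y; peptide=MQYY
pos 13: GGU -> G; peptide=MQYYG
pos 16: GUG -> V; peptide=MQYYGV
pos 19: GUC -> V; peptide=MQYYGVV
pos 22: CUU -> L; peptide=MQYYGVVL
pos 25: UAG -> STOP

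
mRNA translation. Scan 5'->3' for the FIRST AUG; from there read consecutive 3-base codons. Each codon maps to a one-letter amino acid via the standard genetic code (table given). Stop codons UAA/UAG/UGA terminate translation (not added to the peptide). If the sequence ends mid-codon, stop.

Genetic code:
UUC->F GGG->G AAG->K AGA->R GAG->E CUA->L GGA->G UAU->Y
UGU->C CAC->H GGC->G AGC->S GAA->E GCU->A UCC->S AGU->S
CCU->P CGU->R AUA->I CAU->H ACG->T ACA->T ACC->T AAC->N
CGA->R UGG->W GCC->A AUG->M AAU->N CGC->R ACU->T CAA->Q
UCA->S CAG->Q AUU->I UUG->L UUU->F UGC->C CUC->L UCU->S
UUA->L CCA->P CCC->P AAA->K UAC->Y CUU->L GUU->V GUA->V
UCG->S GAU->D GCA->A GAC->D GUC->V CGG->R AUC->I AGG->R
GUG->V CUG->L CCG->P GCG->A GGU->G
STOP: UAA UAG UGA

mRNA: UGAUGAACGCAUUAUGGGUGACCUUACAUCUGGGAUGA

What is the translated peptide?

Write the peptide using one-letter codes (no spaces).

Answer: MNALWVTLHLG

Derivation:
start AUG at pos 2
pos 2: AUG -> M; peptide=M
pos 5: AAC -> N; peptide=MN
pos 8: GCA -> A; peptide=MNA
pos 11: UUA -> L; peptide=MNAL
pos 14: UGG -> W; peptide=MNALW
pos 17: GUG -> V; peptide=MNALWV
pos 20: ACC -> T; peptide=MNALWVT
pos 23: UUA -> L; peptide=MNALWVTL
pos 26: CAU -> H; peptide=MNALWVTLH
pos 29: CUG -> L; peptide=MNALWVTLHL
pos 32: GGA -> G; peptide=MNALWVTLHLG
pos 35: UGA -> STOP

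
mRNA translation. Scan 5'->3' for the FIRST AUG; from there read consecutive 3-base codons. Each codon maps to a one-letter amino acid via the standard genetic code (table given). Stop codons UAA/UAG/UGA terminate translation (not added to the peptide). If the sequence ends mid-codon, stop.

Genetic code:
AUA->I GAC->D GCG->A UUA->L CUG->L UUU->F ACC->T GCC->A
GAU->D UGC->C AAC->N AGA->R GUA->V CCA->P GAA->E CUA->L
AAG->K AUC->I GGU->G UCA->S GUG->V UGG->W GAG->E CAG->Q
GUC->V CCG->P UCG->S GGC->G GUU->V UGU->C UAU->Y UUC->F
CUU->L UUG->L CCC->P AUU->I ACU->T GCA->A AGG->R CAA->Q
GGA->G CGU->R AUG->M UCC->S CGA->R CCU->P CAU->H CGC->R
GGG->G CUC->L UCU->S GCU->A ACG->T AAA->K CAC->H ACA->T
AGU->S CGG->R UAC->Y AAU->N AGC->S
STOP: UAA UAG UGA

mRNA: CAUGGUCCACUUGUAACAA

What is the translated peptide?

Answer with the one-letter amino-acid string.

start AUG at pos 1
pos 1: AUG -> M; peptide=M
pos 4: GUC -> V; peptide=MV
pos 7: CAC -> H; peptide=MVH
pos 10: UUG -> L; peptide=MVHL
pos 13: UAA -> STOP

Answer: MVHL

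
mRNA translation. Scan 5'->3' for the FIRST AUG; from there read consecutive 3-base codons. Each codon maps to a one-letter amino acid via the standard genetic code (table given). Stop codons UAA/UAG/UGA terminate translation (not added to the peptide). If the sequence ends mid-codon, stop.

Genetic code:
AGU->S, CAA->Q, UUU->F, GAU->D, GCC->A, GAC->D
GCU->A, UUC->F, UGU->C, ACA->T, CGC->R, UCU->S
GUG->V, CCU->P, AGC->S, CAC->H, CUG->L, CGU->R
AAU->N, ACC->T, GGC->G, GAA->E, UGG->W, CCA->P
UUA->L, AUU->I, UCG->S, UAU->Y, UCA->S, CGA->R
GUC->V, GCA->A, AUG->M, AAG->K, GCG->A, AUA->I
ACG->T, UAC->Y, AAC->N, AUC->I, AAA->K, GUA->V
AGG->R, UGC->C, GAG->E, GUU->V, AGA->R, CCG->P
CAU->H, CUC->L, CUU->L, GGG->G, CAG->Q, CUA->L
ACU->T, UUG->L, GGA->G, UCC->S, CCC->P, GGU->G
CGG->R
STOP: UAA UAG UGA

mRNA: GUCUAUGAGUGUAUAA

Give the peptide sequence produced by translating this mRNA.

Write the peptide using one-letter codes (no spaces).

Answer: MSV

Derivation:
start AUG at pos 4
pos 4: AUG -> M; peptide=M
pos 7: AGU -> S; peptide=MS
pos 10: GUA -> V; peptide=MSV
pos 13: UAA -> STOP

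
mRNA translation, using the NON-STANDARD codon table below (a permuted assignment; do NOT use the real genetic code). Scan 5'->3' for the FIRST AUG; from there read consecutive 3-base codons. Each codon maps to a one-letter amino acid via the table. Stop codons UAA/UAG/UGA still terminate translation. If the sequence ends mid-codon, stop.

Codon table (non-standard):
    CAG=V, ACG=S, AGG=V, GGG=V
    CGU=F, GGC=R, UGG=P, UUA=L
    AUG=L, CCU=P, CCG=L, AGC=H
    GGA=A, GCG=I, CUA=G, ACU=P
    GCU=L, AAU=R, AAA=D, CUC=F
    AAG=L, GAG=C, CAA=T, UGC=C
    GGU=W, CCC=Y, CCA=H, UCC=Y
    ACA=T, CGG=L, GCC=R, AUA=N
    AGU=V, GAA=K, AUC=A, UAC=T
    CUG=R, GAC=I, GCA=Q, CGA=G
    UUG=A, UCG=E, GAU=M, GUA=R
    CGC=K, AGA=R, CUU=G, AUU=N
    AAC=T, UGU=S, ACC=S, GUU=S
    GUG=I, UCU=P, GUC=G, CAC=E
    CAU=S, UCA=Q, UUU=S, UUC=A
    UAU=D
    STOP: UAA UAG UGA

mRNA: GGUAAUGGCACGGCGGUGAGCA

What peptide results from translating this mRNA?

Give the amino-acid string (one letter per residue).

start AUG at pos 4
pos 4: AUG -> L; peptide=L
pos 7: GCA -> Q; peptide=LQ
pos 10: CGG -> L; peptide=LQL
pos 13: CGG -> L; peptide=LQLL
pos 16: UGA -> STOP

Answer: LQLL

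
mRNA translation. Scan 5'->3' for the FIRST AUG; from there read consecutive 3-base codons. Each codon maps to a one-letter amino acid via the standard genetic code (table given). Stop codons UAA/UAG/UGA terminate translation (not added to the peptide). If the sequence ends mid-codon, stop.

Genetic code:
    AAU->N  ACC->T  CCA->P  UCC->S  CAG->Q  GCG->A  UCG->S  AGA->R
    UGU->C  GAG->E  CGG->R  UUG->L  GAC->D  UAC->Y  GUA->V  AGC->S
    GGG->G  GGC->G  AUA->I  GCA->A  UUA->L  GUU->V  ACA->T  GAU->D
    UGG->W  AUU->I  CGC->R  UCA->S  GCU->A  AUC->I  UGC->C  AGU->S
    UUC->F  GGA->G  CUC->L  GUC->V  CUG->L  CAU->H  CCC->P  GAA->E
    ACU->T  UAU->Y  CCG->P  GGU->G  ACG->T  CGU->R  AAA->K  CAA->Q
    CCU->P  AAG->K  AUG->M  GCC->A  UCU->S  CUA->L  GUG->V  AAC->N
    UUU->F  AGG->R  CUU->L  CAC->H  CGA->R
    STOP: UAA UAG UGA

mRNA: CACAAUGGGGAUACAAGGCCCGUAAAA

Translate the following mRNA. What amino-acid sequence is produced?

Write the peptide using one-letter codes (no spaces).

start AUG at pos 4
pos 4: AUG -> M; peptide=M
pos 7: GGG -> G; peptide=MG
pos 10: AUA -> I; peptide=MGI
pos 13: CAA -> Q; peptide=MGIQ
pos 16: GGC -> G; peptide=MGIQG
pos 19: CCG -> P; peptide=MGIQGP
pos 22: UAA -> STOP

Answer: MGIQGP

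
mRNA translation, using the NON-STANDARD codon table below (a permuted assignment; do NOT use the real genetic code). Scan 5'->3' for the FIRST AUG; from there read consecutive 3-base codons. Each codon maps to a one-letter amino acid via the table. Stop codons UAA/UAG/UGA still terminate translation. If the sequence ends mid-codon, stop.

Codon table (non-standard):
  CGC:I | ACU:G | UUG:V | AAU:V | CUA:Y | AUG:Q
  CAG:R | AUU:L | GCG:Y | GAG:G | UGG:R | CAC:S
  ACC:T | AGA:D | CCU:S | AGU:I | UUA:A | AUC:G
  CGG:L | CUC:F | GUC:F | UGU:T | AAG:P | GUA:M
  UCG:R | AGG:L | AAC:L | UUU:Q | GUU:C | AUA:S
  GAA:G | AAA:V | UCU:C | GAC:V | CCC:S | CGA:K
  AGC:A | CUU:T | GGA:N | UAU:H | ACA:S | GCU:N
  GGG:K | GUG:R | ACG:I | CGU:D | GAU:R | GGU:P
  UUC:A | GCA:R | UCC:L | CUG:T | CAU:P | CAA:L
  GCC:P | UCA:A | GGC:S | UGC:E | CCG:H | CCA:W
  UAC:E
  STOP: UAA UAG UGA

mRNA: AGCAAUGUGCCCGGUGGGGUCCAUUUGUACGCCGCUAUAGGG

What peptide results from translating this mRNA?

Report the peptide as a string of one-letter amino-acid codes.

start AUG at pos 4
pos 4: AUG -> Q; peptide=Q
pos 7: UGC -> E; peptide=QE
pos 10: CCG -> H; peptide=QEH
pos 13: GUG -> R; peptide=QEHR
pos 16: GGG -> K; peptide=QEHRK
pos 19: UCC -> L; peptide=QEHRKL
pos 22: AUU -> L; peptide=QEHRKLL
pos 25: UGU -> T; peptide=QEHRKLLT
pos 28: ACG -> I; peptide=QEHRKLLTI
pos 31: CCG -> H; peptide=QEHRKLLTIH
pos 34: CUA -> Y; peptide=QEHRKLLTIHY
pos 37: UAG -> STOP

Answer: QEHRKLLTIHY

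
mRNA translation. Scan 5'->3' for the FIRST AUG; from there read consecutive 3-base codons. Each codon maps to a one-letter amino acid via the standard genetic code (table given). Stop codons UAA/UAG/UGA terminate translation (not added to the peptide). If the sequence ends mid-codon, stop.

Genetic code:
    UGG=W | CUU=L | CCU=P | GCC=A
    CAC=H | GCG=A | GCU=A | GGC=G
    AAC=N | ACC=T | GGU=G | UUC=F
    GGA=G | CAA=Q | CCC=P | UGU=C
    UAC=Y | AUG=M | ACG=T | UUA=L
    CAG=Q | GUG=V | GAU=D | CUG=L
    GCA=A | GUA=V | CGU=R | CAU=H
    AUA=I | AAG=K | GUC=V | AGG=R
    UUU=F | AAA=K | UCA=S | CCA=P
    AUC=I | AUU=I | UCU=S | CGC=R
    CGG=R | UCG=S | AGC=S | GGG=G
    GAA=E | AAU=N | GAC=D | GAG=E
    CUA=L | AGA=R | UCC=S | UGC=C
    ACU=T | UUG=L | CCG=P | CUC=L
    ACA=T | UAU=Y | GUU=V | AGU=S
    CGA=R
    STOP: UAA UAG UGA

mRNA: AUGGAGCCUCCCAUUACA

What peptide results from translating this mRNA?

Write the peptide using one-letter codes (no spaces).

start AUG at pos 0
pos 0: AUG -> M; peptide=M
pos 3: GAG -> E; peptide=ME
pos 6: CCU -> P; peptide=MEP
pos 9: CCC -> P; peptide=MEPP
pos 12: AUU -> I; peptide=MEPPI
pos 15: ACA -> T; peptide=MEPPIT
pos 18: only 0 nt remain (<3), stop (end of mRNA)

Answer: MEPPIT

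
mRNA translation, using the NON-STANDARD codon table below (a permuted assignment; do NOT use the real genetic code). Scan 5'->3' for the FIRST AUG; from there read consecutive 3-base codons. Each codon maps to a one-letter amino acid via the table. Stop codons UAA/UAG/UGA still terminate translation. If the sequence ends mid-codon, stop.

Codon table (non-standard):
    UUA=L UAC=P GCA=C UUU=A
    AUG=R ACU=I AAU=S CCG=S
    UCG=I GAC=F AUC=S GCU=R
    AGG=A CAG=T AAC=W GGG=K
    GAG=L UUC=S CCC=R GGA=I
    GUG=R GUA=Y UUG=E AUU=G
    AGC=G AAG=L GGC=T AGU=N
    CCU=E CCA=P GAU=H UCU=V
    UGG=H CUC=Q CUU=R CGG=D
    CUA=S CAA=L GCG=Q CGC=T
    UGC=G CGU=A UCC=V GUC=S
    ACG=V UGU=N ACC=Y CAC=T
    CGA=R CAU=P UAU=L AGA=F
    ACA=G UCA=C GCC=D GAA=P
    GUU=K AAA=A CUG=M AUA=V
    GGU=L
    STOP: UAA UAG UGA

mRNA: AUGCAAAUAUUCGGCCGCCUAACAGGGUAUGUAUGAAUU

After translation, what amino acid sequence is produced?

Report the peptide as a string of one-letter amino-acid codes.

Answer: RLVSTTSGKLY

Derivation:
start AUG at pos 0
pos 0: AUG -> R; peptide=R
pos 3: CAA -> L; peptide=RL
pos 6: AUA -> V; peptide=RLV
pos 9: UUC -> S; peptide=RLVS
pos 12: GGC -> T; peptide=RLVST
pos 15: CGC -> T; peptide=RLVSTT
pos 18: CUA -> S; peptide=RLVSTTS
pos 21: ACA -> G; peptide=RLVSTTSG
pos 24: GGG -> K; peptide=RLVSTTSGK
pos 27: UAU -> L; peptide=RLVSTTSGKL
pos 30: GUA -> Y; peptide=RLVSTTSGKLY
pos 33: UGA -> STOP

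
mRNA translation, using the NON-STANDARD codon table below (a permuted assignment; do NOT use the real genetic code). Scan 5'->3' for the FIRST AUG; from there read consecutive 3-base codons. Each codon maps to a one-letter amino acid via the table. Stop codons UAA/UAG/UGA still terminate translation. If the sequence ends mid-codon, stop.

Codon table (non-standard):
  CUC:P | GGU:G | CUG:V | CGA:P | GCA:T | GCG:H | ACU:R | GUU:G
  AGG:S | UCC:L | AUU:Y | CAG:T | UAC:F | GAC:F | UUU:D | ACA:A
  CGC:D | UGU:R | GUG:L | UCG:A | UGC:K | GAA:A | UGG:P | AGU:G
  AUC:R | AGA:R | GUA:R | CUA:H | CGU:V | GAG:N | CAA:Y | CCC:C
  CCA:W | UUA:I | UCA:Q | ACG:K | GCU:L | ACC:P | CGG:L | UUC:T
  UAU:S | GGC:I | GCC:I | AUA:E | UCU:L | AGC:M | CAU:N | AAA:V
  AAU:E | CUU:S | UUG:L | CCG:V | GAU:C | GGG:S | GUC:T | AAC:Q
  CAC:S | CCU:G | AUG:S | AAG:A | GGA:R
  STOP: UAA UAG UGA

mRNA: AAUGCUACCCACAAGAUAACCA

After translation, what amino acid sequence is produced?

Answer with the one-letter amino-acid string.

start AUG at pos 1
pos 1: AUG -> S; peptide=S
pos 4: CUA -> H; peptide=SH
pos 7: CCC -> C; peptide=SHC
pos 10: ACA -> A; peptide=SHCA
pos 13: AGA -> R; peptide=SHCAR
pos 16: UAA -> STOP

Answer: SHCAR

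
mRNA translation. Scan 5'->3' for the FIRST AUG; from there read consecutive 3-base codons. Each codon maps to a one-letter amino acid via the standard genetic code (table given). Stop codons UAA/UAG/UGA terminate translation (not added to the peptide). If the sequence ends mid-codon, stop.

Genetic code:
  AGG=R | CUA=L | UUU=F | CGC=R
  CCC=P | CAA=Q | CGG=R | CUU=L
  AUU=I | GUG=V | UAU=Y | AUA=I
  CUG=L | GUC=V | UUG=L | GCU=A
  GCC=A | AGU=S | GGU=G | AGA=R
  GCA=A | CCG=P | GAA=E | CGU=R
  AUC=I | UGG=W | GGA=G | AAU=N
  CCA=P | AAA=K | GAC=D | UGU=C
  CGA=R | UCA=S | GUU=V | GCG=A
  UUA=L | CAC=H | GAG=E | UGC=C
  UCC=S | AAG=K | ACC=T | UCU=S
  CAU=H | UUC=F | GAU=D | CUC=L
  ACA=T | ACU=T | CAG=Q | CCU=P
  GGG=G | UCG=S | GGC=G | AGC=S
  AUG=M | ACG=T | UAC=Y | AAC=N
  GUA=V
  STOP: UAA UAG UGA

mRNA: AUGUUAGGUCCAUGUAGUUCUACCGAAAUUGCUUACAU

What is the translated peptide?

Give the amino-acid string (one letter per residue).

Answer: MLGPCSSTEIAY

Derivation:
start AUG at pos 0
pos 0: AUG -> M; peptide=M
pos 3: UUA -> L; peptide=ML
pos 6: GGU -> G; peptide=MLG
pos 9: CCA -> P; peptide=MLGP
pos 12: UGU -> C; peptide=MLGPC
pos 15: AGU -> S; peptide=MLGPCS
pos 18: UCU -> S; peptide=MLGPCSS
pos 21: ACC -> T; peptide=MLGPCSST
pos 24: GAA -> E; peptide=MLGPCSSTE
pos 27: AUU -> I; peptide=MLGPCSSTEI
pos 30: GCU -> A; peptide=MLGPCSSTEIA
pos 33: UAC -> Y; peptide=MLGPCSSTEIAY
pos 36: only 2 nt remain (<3), stop (end of mRNA)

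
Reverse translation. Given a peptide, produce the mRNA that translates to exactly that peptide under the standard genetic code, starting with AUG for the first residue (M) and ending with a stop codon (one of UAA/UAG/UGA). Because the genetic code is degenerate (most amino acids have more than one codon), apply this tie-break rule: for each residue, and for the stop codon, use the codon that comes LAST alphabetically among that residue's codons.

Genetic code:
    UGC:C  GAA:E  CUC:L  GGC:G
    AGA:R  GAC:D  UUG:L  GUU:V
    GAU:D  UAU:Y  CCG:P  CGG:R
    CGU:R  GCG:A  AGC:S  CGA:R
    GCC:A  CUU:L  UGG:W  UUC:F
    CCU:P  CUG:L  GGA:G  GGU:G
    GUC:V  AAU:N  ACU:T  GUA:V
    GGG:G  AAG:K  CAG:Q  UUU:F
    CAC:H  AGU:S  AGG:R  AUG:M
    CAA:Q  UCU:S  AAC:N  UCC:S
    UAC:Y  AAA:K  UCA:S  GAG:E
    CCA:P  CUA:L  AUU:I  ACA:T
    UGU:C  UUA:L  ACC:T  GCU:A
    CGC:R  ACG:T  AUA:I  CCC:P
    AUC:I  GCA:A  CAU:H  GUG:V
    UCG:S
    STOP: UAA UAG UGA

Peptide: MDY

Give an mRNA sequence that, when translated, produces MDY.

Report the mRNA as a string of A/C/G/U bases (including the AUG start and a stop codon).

Answer: mRNA: AUGGAUUAUUGA

Derivation:
residue 1: M -> AUG (start codon)
residue 2: D codons sorted = GAC,GAU -> pick last = GAU
residue 3: Y codons sorted = UAC,UAU -> pick last = UAU
terminator: stop codons sorted = UAA,UAG,UGA -> pick last = UGA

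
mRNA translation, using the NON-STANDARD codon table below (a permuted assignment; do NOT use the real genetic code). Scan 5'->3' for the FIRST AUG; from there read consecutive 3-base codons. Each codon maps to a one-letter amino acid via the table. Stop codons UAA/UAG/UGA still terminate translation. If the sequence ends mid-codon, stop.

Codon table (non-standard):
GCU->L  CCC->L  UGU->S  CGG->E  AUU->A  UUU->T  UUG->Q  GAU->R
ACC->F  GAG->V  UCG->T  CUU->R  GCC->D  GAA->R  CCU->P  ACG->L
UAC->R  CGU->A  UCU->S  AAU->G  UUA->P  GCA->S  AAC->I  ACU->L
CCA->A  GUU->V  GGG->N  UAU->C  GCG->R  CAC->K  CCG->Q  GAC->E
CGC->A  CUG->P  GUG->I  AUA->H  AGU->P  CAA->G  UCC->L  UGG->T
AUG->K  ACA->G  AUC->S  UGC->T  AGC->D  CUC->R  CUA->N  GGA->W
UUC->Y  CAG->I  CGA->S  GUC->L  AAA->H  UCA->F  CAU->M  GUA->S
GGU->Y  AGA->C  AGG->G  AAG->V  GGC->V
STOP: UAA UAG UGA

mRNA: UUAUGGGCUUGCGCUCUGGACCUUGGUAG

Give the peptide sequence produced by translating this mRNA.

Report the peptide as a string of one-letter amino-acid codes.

Answer: KVQASWPT

Derivation:
start AUG at pos 2
pos 2: AUG -> K; peptide=K
pos 5: GGC -> V; peptide=KV
pos 8: UUG -> Q; peptide=KVQ
pos 11: CGC -> A; peptide=KVQA
pos 14: UCU -> S; peptide=KVQAS
pos 17: GGA -> W; peptide=KVQASW
pos 20: CCU -> P; peptide=KVQASWP
pos 23: UGG -> T; peptide=KVQASWPT
pos 26: UAG -> STOP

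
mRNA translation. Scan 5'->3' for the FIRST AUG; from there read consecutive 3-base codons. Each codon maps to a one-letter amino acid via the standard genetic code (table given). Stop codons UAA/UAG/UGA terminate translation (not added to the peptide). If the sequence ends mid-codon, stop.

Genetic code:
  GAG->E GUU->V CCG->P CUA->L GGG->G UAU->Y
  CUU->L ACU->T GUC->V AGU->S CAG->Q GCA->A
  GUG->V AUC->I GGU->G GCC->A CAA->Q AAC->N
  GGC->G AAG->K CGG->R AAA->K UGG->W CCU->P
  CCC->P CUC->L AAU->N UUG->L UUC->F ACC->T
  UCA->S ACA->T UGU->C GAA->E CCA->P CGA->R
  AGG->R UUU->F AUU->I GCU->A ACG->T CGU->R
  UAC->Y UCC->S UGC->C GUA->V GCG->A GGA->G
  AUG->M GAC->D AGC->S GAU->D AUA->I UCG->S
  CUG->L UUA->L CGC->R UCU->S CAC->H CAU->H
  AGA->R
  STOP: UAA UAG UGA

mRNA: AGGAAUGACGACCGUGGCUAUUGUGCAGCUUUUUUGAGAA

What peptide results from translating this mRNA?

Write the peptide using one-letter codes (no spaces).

Answer: MTTVAIVQLF

Derivation:
start AUG at pos 4
pos 4: AUG -> M; peptide=M
pos 7: ACG -> T; peptide=MT
pos 10: ACC -> T; peptide=MTT
pos 13: GUG -> V; peptide=MTTV
pos 16: GCU -> A; peptide=MTTVA
pos 19: AUU -> I; peptide=MTTVAI
pos 22: GUG -> V; peptide=MTTVAIV
pos 25: CAG -> Q; peptide=MTTVAIVQ
pos 28: CUU -> L; peptide=MTTVAIVQL
pos 31: UUU -> F; peptide=MTTVAIVQLF
pos 34: UGA -> STOP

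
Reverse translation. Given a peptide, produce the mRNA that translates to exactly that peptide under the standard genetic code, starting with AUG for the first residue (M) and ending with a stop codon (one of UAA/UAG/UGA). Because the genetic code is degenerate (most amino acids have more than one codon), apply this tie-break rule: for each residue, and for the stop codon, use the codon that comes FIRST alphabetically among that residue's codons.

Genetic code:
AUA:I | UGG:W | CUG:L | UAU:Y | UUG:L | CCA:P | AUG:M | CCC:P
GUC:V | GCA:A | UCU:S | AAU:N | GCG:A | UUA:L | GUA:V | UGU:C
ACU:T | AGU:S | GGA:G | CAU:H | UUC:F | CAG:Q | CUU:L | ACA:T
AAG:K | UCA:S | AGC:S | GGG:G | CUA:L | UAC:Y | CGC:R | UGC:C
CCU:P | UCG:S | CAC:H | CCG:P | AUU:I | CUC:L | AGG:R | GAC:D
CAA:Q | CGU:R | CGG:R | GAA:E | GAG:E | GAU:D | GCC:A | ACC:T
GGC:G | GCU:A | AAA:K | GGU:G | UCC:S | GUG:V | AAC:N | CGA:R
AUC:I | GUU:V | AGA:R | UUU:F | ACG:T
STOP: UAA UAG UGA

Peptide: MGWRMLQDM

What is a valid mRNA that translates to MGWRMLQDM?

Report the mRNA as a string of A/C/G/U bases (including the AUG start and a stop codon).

residue 1: M -> AUG (start codon)
residue 2: G codons sorted = GGA,GGC,GGG,GGU -> pick first = GGA
residue 3: W -> UGG (only codon)
residue 4: R codons sorted = AGA,AGG,CGA,CGC,CGG,CGU -> pick first = AGA
residue 5: M -> AUG (only codon)
residue 6: L codons sorted = CUA,CUC,CUG,CUU,UUA,UUG -> pick first = CUA
residue 7: Q codons sorted = CAA,CAG -> pick first = CAA
residue 8: D codons sorted = GAC,GAU -> pick first = GAC
residue 9: M -> AUG (only codon)
terminator: stop codons sorted = UAA,UAG,UGA -> pick first = UAA

Answer: mRNA: AUGGGAUGGAGAAUGCUACAAGACAUGUAA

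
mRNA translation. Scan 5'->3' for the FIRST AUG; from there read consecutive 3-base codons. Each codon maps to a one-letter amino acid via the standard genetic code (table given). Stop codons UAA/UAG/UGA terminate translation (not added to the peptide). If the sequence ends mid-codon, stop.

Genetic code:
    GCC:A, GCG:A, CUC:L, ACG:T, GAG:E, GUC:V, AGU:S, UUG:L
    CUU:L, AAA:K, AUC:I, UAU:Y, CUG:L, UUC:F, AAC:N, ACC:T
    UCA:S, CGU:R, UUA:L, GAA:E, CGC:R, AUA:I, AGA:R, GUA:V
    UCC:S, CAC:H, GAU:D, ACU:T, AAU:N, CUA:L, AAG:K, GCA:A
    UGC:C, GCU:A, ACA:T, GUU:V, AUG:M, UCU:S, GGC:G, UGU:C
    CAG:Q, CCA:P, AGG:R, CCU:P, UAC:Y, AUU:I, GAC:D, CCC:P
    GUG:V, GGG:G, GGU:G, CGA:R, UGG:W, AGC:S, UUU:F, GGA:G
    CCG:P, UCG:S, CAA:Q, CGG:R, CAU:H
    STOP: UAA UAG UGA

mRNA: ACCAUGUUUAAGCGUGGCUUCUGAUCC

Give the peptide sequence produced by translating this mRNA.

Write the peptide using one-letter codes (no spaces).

Answer: MFKRGF

Derivation:
start AUG at pos 3
pos 3: AUG -> M; peptide=M
pos 6: UUU -> F; peptide=MF
pos 9: AAG -> K; peptide=MFK
pos 12: CGU -> R; peptide=MFKR
pos 15: GGC -> G; peptide=MFKRG
pos 18: UUC -> F; peptide=MFKRGF
pos 21: UGA -> STOP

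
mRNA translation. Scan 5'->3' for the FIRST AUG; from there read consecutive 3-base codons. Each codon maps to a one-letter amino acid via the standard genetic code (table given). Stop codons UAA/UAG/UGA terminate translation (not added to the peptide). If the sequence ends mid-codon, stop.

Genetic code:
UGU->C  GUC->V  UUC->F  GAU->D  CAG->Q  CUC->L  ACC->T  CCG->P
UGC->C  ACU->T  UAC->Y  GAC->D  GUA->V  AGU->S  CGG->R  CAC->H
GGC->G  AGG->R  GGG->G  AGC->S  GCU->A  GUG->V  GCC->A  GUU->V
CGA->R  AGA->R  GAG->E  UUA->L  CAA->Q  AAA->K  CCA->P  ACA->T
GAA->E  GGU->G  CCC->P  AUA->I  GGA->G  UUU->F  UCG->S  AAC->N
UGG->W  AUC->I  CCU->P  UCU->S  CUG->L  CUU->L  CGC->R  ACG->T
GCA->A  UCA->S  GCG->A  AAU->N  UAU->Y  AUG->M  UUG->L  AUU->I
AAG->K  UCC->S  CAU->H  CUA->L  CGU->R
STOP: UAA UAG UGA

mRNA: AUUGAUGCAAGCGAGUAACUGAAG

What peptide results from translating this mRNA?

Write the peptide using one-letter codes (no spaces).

Answer: MQASN

Derivation:
start AUG at pos 4
pos 4: AUG -> M; peptide=M
pos 7: CAA -> Q; peptide=MQ
pos 10: GCG -> A; peptide=MQA
pos 13: AGU -> S; peptide=MQAS
pos 16: AAC -> N; peptide=MQASN
pos 19: UGA -> STOP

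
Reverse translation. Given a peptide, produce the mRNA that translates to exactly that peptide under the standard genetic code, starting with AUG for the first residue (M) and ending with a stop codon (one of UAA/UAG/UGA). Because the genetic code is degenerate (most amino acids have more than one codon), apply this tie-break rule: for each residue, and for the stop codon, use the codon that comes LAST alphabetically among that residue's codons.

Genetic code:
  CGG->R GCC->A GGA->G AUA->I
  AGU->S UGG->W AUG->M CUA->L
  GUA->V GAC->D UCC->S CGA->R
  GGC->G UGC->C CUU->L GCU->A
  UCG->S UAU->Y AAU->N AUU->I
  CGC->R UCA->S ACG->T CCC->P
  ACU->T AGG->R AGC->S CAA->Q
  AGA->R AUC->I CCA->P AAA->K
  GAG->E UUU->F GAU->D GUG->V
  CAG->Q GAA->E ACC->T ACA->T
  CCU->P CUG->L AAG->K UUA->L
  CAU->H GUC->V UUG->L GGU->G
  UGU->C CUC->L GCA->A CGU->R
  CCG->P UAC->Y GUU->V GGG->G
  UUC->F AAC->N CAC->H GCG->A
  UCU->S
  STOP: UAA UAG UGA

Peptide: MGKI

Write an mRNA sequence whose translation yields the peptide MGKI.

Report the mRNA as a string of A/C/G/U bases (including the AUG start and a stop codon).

residue 1: M -> AUG (start codon)
residue 2: G codons sorted = GGA,GGC,GGG,GGU -> pick last = GGU
residue 3: K codons sorted = AAA,AAG -> pick last = AAG
residue 4: I codons sorted = AUA,AUC,AUU -> pick last = AUU
terminator: stop codons sorted = UAA,UAG,UGA -> pick last = UGA

Answer: mRNA: AUGGGUAAGAUUUGA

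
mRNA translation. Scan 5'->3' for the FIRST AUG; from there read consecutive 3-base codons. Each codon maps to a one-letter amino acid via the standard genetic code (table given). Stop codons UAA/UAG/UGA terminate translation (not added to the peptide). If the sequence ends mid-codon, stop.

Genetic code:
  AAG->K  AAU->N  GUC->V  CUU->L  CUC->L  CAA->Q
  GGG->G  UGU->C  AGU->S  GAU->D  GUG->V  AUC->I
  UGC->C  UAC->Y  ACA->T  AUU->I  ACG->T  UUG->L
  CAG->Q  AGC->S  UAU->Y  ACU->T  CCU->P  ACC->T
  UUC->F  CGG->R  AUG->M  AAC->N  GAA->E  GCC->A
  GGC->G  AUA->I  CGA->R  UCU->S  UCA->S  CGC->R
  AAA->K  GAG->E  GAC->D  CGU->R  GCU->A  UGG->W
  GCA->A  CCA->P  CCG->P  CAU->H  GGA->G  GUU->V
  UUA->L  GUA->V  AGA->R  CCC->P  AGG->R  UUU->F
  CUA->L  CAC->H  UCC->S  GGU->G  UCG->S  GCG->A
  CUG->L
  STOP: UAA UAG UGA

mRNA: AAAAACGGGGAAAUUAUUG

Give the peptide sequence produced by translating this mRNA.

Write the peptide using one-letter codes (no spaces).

Answer: (empty: no AUG start codon)

Derivation:
no AUG start codon found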